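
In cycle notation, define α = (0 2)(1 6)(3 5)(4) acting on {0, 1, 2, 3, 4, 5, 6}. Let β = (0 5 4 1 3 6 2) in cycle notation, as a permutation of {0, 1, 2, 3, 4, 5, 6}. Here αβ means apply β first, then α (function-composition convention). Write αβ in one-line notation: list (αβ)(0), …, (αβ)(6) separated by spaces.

Chase each element through β then α: 0 → 5 → 3; 1 → 3 → 5; 2 → 0 → 2; 3 → 6 → 1; 4 → 1 → 6; 5 → 4 → 4; 6 → 2 → 0.
Collecting the images, αβ = [3 5 2 1 6 4 0].

3 5 2 1 6 4 0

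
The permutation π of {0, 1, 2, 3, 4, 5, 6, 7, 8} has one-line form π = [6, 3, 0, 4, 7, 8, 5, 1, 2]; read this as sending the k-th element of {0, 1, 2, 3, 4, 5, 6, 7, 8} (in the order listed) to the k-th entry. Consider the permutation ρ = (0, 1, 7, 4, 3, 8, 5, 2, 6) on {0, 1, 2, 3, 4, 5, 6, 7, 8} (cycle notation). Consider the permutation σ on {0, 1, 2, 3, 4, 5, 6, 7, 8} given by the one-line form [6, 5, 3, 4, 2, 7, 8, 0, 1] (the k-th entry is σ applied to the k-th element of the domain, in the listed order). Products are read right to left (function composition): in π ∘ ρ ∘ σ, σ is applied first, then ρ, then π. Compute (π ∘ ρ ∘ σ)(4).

Apply the permutations in order: σ(4) = 2, then ρ(2) = 6, then π(6) = 5. So (π ∘ ρ ∘ σ)(4) = 5.

5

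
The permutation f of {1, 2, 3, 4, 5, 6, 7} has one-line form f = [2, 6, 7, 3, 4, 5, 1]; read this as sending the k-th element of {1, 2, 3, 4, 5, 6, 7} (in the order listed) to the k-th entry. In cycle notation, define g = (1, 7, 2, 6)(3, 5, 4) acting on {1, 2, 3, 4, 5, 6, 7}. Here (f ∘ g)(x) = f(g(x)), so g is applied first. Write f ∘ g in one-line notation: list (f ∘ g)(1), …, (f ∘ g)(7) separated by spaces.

1 5 4 7 3 2 6

(f ∘ g)(x) = f(g(x)). Computing each image: f(g(1)) = f(7) = 1, f(g(2)) = f(6) = 5, f(g(3)) = f(5) = 4, f(g(4)) = f(3) = 7, f(g(5)) = f(4) = 3, f(g(6)) = f(1) = 2, f(g(7)) = f(2) = 6.
Hence f ∘ g = [1 5 4 7 3 2 6].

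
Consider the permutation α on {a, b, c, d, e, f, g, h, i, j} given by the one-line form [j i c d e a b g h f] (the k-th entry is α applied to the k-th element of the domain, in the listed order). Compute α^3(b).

g

Tracing b → i → … returns to b after 4 steps, so b lies in a 4-cycle (b, i, h, g).
Advancing 3 steps from b: b → i → h → g.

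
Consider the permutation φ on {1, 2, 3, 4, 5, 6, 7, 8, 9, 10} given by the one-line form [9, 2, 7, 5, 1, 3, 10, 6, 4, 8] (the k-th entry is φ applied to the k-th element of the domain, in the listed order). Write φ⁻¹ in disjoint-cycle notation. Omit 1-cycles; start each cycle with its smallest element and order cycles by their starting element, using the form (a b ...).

First write φ in disjoint cycles: (1 9 4 5)(3 7 10 8 6).
Reversing each cycle (and rotating so the smallest element leads) gives φ⁻¹ = (1 5 4 9)(3 6 8 10 7).

(1 5 4 9)(3 6 8 10 7)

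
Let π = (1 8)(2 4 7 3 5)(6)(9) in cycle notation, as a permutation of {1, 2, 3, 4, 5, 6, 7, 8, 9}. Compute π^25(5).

5

5 lies in the 5-cycle (2 4 7 3 5).
Since the cycle has length 5, π^25 acts on it the same as π^0 (25 mod 5 = 0).
So π^25(5) = 5.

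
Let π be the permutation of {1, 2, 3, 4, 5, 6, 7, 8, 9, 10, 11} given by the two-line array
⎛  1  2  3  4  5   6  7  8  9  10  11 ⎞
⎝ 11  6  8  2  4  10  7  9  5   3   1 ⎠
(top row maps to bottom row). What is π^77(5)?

Tracing 5 → 4 → … returns to 5 after 8 steps, so 5 lies in an 8-cycle (2, 6, 10, 3, 8, 9, 5, 4).
Since the cycle has length 8, π^77 acts on it the same as π^5 (77 mod 8 = 5).
Advancing 5 steps from 5: 5 → 4 → 2 → 6 → 10 → 3.

3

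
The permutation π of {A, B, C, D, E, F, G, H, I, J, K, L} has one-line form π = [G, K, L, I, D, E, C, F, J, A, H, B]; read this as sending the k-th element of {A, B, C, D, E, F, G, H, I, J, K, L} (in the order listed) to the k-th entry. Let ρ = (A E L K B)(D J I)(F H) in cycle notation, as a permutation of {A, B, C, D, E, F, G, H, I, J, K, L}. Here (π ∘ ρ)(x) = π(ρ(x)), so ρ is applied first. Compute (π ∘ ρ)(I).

I

First apply ρ: ρ(I) = D, then π(D) = I. Thus (π ∘ ρ)(I) = I.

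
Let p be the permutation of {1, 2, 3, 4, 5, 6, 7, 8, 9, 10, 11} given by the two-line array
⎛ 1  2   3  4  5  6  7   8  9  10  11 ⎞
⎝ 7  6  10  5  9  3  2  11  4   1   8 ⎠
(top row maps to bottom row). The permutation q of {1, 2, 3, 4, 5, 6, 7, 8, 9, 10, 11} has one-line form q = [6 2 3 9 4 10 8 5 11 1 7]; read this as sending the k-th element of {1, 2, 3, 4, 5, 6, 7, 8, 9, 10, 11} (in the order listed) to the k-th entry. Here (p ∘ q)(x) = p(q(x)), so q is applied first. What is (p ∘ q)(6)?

First apply q: q(6) = 10, then p(10) = 1. Thus (p ∘ q)(6) = 1.

1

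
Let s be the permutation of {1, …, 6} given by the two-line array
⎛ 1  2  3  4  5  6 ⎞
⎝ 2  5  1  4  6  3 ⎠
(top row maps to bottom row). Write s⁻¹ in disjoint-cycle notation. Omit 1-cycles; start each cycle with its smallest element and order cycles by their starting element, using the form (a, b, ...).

The cycle decomposition of s is (1, 2, 5, 6, 3).
Reversing each cycle (and rotating so the smallest element leads) gives s⁻¹ = (1, 3, 6, 5, 2).

(1, 3, 6, 5, 2)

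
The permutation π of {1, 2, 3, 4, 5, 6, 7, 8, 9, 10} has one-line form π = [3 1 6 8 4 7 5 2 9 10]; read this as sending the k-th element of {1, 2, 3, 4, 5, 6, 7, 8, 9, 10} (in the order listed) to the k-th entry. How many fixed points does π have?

2

The fixed points (elements with π(x) = x) are {9, 10}, so there are 2.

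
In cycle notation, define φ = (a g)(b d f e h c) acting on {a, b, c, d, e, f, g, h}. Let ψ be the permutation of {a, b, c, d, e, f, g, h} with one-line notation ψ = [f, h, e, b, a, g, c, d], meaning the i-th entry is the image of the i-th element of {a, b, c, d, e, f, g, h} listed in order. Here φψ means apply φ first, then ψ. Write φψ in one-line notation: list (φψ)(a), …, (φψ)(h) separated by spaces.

Chase each element through φ then ψ: a → g → c; b → d → b; c → b → h; d → f → g; e → h → d; f → e → a; g → a → f; h → c → e.
Collecting the images, φψ = [c b h g d a f e].

c b h g d a f e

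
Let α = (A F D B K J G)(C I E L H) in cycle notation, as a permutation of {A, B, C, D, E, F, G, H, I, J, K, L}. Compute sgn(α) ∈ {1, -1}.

The cycle lengths are 7, 5.
A cycle of length ℓ contributes ℓ−1 transpositions, so α is a product of 6 + 4 = 10 transpositions — even.

1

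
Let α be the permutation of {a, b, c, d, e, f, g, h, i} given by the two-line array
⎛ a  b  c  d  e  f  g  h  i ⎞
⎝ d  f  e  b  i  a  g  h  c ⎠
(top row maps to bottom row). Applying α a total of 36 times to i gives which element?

i

Tracing i → c → … returns to i after 3 steps, so i lies in a 3-cycle (c e i).
Powers repeat with period 3 on this cycle, and 36 mod 3 = 0, so α^36(i) = α^0(i).
So α^36(i) = i.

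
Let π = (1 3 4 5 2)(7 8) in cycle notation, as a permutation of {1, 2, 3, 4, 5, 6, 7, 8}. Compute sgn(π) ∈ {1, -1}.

The cycle lengths are 5, 2, 1.
A cycle is odd iff its length is even; π has 1 even-length cycle, so sgn(π) = (−1)^1 and π is odd.

-1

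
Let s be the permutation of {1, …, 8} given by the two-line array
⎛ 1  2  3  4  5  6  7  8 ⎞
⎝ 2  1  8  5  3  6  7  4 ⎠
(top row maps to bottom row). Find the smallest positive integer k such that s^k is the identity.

Decomposing into disjoint cycles gives cycle lengths 4, 2, 1, 1.
Since disjoint cycles commute, ord(s) = lcm(4, 2) = 4.

4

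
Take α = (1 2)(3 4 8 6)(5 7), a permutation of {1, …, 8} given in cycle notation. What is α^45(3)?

4

3 lies in the 4-cycle (3 4 8 6).
On a 4-cycle, α^4 is the identity, so α^45 = α^1 there (45 ≡ 1 mod 4).
Stepping 1 place around the cycle: 3 → 4.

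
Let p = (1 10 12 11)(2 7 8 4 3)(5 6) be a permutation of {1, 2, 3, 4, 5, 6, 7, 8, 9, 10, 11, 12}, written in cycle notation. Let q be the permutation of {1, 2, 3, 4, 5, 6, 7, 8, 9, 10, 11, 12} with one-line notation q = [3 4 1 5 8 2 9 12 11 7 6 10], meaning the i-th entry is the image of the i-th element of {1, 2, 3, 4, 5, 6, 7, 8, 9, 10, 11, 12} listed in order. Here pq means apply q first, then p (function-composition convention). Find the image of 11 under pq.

5

First apply q: q(11) = 6, then p(6) = 5. Thus (pq)(11) = 5.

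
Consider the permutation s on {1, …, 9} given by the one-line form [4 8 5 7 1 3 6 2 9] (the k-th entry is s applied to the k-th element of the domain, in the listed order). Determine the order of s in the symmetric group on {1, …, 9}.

Decomposing into disjoint cycles gives cycle lengths 6, 2, 1.
The order of s is the least common multiple of its cycle lengths: lcm(6, 2) = 6.

6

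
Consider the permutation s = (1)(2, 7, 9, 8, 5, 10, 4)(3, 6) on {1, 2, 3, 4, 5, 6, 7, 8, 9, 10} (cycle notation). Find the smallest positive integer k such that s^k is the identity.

The disjoint cycles have lengths 7, 2, 1.
Since disjoint cycles commute, ord(s) = lcm(7, 2) = 14.

14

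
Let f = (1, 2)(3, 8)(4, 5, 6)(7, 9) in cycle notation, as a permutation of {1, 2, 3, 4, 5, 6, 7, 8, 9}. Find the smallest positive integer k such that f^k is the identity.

6

The cycle type of f is (3, 2, 2, 2).
The order is lcm(3, 2, 2, 2) = 6.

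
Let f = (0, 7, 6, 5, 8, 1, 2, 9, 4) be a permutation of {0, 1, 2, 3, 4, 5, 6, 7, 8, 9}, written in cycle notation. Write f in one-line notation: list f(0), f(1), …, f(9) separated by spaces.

Image by image: 0→7, 1→2, 2→9, 3→3, 4→0, 5→8, 6→5, 7→6, 8→1, 9→4.
Listing these in domain order gives 7 2 9 3 0 8 5 6 1 4.

7 2 9 3 0 8 5 6 1 4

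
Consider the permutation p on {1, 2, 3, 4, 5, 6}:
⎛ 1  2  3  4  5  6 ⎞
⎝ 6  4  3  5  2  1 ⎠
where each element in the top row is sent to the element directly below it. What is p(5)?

The entry below 5 in the array is 2, so p(5) = 2.

2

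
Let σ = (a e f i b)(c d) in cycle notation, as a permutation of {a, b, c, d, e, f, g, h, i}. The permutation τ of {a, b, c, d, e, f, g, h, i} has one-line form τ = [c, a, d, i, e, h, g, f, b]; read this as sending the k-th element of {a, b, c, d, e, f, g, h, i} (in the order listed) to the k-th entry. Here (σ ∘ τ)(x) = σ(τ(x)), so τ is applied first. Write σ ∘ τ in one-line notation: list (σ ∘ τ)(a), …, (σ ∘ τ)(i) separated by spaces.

d e c b f h g i a

(σ ∘ τ)(x) = σ(τ(x)). Computing each image: σ(τ(a)) = σ(c) = d, σ(τ(b)) = σ(a) = e, σ(τ(c)) = σ(d) = c, σ(τ(d)) = σ(i) = b, σ(τ(e)) = σ(e) = f, σ(τ(f)) = σ(h) = h, σ(τ(g)) = σ(g) = g, σ(τ(h)) = σ(f) = i, σ(τ(i)) = σ(b) = a.
Hence σ ∘ τ = [d e c b f h g i a].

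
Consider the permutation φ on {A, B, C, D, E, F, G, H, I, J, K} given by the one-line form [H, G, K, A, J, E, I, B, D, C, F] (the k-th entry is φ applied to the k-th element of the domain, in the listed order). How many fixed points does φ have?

No element satisfies φ(x) = x, so there are 0 fixed points.

0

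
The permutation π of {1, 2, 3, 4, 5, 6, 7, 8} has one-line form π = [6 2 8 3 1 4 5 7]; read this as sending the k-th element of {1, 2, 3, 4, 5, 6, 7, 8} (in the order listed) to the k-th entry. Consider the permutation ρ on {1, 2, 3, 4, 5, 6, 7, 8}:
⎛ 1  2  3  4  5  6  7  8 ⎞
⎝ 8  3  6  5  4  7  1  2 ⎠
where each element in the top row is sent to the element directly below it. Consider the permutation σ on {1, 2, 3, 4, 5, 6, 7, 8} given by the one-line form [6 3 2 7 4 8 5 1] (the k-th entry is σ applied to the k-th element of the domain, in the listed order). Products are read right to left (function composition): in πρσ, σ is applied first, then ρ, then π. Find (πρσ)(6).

Chase 6: σ(6) = 8; ρ(8) = 2; π(2) = 2. Hence (πρσ)(6) = 2.

2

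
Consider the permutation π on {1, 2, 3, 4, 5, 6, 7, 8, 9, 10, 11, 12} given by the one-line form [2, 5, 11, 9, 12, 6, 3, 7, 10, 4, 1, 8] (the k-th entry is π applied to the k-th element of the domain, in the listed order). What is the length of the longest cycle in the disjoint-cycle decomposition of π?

8

Decomposing into disjoint cycles gives (1 2 5 12 8 7 3 11)(4 9 10); the longest has length 8.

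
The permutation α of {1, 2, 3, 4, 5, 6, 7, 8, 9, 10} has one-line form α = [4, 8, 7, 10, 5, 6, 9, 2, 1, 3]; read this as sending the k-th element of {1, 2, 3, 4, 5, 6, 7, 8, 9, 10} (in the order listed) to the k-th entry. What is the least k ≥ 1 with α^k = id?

Writing α as disjoint cycles, the cycle lengths are 6, 2, 1, 1.
The order is lcm(6, 2) = 6.

6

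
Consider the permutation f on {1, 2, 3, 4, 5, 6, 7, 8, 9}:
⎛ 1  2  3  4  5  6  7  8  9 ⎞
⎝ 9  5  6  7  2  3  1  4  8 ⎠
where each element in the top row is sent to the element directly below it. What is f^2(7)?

Tracing 7 → 1 → … returns to 7 after 5 steps, so 7 lies in a 5-cycle (1 9 8 4 7).
Stepping 2 places around the cycle: 7 → 1 → 9.

9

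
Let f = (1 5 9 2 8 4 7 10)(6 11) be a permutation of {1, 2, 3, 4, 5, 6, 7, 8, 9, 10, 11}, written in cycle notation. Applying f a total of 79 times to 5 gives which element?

5 lies in the 8-cycle (1 5 9 2 8 4 7 10).
Powers repeat with period 8 on this cycle, and 79 mod 8 = 7, so f^79(5) = f^7(5).
Advancing 7 steps from 5: 5 → 9 → 2 → 8 → 4 → 7 → 10 → 1.

1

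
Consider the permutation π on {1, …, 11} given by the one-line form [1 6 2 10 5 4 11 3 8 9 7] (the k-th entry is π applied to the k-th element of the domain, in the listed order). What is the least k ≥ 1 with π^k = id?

Writing π as disjoint cycles, the cycle lengths are 7, 2, 1, 1.
The order is lcm(7, 2) = 14.

14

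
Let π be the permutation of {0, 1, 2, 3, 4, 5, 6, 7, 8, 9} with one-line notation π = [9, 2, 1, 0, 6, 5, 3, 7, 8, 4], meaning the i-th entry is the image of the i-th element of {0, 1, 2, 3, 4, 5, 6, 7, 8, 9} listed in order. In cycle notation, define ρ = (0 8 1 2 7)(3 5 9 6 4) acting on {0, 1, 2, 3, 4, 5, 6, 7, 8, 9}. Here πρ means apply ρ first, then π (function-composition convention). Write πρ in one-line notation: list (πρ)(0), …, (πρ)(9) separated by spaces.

8 1 7 5 0 4 6 9 2 3

Chase each element through ρ then π: 0 → 8 → 8; 1 → 2 → 1; 2 → 7 → 7; 3 → 5 → 5; 4 → 3 → 0; 5 → 9 → 4; 6 → 4 → 6; 7 → 0 → 9; 8 → 1 → 2; 9 → 6 → 3.
So πρ in one-line form is 8 1 7 5 0 4 6 9 2 3.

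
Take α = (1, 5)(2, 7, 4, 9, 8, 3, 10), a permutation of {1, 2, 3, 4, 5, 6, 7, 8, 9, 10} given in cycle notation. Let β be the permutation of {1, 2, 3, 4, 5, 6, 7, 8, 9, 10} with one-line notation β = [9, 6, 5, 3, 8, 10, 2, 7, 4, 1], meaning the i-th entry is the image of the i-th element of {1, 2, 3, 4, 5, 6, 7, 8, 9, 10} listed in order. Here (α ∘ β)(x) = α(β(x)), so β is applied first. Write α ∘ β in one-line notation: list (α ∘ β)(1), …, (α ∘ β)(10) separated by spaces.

8 6 1 10 3 2 7 4 9 5

(α ∘ β)(x) = α(β(x)). Computing each image: α(β(1)) = α(9) = 8, α(β(2)) = α(6) = 6, α(β(3)) = α(5) = 1, α(β(4)) = α(3) = 10, α(β(5)) = α(8) = 3, α(β(6)) = α(10) = 2, α(β(7)) = α(2) = 7, α(β(8)) = α(7) = 4, α(β(9)) = α(4) = 9, α(β(10)) = α(1) = 5.
Hence α ∘ β = [8 6 1 10 3 2 7 4 9 5].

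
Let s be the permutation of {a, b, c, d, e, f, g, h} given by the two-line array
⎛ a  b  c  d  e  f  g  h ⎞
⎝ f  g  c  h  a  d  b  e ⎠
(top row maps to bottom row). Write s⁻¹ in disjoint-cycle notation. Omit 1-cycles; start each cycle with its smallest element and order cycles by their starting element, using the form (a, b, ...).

(a, e, h, d, f)(b, g)

The cycle decomposition of s is (a, f, d, h, e)(b, g).
The inverse reverses every cycle; in canonical form, s⁻¹ = (a, e, h, d, f)(b, g).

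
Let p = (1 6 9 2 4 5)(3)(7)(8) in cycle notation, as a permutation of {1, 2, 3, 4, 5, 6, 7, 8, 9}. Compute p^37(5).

5 lies in the 6-cycle (1 6 9 2 4 5).
Since the cycle has length 6, p^37 acts on it the same as p^1 (37 mod 6 = 1).
Stepping 1 place around the cycle: 5 → 1.

1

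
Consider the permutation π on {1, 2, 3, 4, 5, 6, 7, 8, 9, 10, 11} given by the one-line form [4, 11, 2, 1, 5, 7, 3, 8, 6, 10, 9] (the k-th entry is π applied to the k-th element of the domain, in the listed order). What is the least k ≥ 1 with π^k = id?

6

The disjoint-cycle form of π has cycle lengths 6, 2, 1, 1, 1.
Since disjoint cycles commute, ord(π) = lcm(6, 2) = 6.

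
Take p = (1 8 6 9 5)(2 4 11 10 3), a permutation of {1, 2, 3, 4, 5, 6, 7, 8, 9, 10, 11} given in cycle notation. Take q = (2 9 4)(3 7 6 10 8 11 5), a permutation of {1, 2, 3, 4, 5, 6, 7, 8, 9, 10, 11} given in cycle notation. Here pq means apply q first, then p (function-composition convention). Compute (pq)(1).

First apply q: q(1) = 1, then p(1) = 8. Thus (pq)(1) = 8.

8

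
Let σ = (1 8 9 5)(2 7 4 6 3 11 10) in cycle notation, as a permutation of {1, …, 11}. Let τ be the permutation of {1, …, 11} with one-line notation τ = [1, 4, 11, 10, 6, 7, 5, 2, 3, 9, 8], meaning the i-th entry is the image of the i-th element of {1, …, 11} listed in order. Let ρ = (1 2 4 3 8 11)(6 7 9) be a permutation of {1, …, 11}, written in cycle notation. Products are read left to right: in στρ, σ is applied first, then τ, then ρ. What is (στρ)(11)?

6

Chase 11: σ(11) = 10; τ(10) = 9; ρ(9) = 6. Hence (στρ)(11) = 6.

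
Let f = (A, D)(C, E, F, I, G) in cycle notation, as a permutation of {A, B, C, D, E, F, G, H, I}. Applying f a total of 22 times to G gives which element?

E

G lies in the 5-cycle (C, E, F, I, G).
On a 5-cycle, f^5 is the identity, so f^22 = f^2 there (22 ≡ 2 mod 5).
Advancing 2 steps from G: G → C → E.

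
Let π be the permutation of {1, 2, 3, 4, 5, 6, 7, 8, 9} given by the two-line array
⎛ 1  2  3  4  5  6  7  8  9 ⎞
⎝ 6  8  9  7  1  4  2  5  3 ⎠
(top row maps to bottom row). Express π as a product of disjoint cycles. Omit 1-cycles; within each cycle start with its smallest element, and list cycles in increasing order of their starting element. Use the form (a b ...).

(1 6 4 7 2 8 5)(3 9)

Start at 1 and follow images: 1 → 6 → 4 → 7 → 2 → 8 → 5 → 1, giving the cycle (1 6 4 7 2 8 5).
Continuing from each remaining unvisited element yields (1 6 4 7 2 8 5)(3 9).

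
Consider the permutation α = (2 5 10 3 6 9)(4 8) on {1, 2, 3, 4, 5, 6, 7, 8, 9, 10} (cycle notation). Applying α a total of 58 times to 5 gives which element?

5 lies in the 6-cycle (2 5 10 3 6 9).
Since the cycle has length 6, α^58 acts on it the same as α^4 (58 mod 6 = 4).
Stepping 4 places around the cycle: 5 → 10 → 3 → 6 → 9.

9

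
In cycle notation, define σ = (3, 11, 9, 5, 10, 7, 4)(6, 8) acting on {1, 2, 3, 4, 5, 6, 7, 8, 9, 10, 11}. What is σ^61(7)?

5

7 lies in the 7-cycle (3, 11, 9, 5, 10, 7, 4).
Since the cycle has length 7, σ^61 acts on it the same as σ^5 (61 mod 7 = 5).
Stepping 5 places around the cycle: 7 → 4 → 3 → 11 → 9 → 5.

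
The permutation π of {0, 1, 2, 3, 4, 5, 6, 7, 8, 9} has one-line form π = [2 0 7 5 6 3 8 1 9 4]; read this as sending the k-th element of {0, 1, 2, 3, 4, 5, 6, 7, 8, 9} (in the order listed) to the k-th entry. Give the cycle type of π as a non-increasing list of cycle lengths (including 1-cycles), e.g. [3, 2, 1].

The disjoint cycles are (0, 2, 7, 1)(3, 5)(4, 6, 8, 9), with lengths 4, 4, 2 in non-increasing order.

[4, 4, 2]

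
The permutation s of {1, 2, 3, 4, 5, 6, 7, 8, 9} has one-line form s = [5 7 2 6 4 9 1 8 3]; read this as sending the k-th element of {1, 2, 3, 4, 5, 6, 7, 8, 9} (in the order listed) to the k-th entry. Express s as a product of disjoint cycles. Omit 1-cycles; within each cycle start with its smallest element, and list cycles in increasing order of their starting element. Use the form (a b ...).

(1 5 4 6 9 3 2 7)

From 1: 1 → 5 → 4 → 6 → 9 → 3 → 2 → 7 → 1, closing the cycle (1 5 4 6 9 3 2 7).
Continuing from each remaining unvisited element yields (1 5 4 6 9 3 2 7).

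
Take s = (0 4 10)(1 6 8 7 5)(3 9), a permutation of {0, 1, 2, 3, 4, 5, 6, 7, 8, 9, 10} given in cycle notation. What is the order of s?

The disjoint cycles have lengths 5, 3, 2, 1.
The order of s is the least common multiple of its cycle lengths: lcm(5, 3, 2) = 30.

30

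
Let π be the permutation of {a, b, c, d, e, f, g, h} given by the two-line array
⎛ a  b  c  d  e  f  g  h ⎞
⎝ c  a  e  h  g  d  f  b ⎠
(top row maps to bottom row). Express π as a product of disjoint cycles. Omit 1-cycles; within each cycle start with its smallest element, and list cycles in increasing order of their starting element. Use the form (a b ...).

(a c e g f d h b)

From a: a → c → e → g → f → d → h → b → a, closing the cycle (a c e g f d h b).
Continuing from each remaining unvisited element yields (a c e g f d h b).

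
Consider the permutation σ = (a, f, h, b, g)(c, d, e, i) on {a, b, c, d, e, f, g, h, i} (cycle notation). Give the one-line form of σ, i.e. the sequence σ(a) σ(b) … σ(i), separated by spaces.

Image by image: a↦f, b↦g, c↦d, d↦e, e↦i, f↦h, g↦a, h↦b, i↦c.
So the one-line form is f g d e i h a b c.

f g d e i h a b c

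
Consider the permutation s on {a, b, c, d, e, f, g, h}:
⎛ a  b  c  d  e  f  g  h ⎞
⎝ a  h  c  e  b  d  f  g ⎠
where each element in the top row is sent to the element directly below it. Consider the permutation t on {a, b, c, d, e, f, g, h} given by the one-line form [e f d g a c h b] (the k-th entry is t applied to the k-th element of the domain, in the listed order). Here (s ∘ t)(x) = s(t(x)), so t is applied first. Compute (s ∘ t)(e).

(s ∘ t)(e) = s(t(e)). t(e) = a, then s(a) = a. So (s ∘ t)(e) = a.

a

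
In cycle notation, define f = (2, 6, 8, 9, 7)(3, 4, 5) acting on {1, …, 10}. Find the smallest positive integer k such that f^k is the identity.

15

The disjoint cycles have lengths 5, 3, 1, 1.
The order is lcm(5, 3) = 15.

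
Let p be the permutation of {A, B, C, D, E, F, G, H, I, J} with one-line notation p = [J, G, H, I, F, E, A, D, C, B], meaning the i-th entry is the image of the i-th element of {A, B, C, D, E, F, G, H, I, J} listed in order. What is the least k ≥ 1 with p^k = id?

4

The disjoint-cycle form of p has cycle lengths 4, 4, 2.
Since disjoint cycles commute, ord(p) = lcm(4, 4, 2) = 4.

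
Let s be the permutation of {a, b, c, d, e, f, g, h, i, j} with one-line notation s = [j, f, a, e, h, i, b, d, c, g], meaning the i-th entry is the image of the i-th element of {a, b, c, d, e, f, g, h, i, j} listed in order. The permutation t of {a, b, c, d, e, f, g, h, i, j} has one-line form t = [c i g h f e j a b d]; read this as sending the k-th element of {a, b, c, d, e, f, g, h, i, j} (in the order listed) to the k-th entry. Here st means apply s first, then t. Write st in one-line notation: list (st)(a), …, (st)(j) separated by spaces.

d e c f a b i h g j

Chase each element through s then t: a → j → d; b → f → e; c → a → c; d → e → f; e → h → a; f → i → b; g → b → i; h → d → h; i → c → g; j → g → j.
Collecting the images, st = [d e c f a b i h g j].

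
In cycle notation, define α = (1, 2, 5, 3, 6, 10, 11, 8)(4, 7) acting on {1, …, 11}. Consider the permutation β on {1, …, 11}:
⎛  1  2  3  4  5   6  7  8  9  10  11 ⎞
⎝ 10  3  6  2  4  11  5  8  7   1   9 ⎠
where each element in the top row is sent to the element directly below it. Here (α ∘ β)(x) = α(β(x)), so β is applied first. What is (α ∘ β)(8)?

(α ∘ β)(8) = α(β(8)). β(8) = 8, then α(8) = 1. So (α ∘ β)(8) = 1.

1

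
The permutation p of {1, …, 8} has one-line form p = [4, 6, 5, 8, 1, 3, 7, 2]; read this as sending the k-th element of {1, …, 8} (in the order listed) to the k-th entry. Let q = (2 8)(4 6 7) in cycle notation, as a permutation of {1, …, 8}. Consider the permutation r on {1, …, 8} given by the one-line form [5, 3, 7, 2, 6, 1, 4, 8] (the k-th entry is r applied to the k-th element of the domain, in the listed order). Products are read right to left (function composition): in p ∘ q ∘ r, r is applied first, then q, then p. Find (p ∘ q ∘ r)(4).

(p ∘ q ∘ r)(4) = p(q(r(4))). r(4) = 2, then q(2) = 8, then p(8) = 2, so the result is 2.

2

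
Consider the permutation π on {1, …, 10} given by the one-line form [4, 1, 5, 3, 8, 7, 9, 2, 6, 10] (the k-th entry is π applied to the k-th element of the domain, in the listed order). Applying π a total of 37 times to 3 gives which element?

5

Tracing 3 → 5 → … returns to 3 after 6 steps, so 3 lies in a 6-cycle (1 4 3 5 8 2).
On a 6-cycle, π^6 is the identity, so π^37 = π^1 there (37 ≡ 1 mod 6).
Stepping 1 place around the cycle: 3 → 5.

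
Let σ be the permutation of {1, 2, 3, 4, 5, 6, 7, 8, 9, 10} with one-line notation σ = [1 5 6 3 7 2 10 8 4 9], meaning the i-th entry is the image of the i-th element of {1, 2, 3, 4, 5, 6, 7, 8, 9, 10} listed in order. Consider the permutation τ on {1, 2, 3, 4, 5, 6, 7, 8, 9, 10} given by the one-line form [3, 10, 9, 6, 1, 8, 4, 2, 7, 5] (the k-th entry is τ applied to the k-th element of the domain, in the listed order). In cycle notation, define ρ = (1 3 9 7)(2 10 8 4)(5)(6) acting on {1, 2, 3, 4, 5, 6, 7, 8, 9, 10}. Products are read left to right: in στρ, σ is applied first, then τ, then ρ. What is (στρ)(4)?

7

Apply the permutations in order: σ(4) = 3, then τ(3) = 9, then ρ(9) = 7. So (στρ)(4) = 7.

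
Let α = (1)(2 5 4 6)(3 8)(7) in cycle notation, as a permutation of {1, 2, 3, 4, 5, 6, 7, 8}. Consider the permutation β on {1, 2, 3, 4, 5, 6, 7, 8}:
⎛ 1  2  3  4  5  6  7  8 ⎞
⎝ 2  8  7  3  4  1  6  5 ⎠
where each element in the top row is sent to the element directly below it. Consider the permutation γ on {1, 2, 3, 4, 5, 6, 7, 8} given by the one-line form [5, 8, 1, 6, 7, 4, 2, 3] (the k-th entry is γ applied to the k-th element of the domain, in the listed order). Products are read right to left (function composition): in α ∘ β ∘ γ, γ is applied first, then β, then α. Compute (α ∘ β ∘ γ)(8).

7

Apply the permutations in order: γ(8) = 3, then β(3) = 7, then α(7) = 7. So (α ∘ β ∘ γ)(8) = 7.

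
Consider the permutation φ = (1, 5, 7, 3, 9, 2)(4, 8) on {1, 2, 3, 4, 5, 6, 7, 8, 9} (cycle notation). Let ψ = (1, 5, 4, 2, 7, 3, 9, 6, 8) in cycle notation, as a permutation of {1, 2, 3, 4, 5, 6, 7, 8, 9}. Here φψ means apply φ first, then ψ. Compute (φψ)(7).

φ(7) = 3, then ψ(3) = 9; composing gives (φψ)(7) = 9.

9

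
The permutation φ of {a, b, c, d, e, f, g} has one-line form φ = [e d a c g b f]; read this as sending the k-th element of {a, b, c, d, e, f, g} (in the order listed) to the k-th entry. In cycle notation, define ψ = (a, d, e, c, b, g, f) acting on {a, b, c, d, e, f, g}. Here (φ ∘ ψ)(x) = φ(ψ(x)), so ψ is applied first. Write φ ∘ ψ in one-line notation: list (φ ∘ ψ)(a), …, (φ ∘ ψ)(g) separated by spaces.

(φ ∘ ψ)(x) = φ(ψ(x)). Computing each image: φ(ψ(a)) = φ(d) = c, φ(ψ(b)) = φ(g) = f, φ(ψ(c)) = φ(b) = d, φ(ψ(d)) = φ(e) = g, φ(ψ(e)) = φ(c) = a, φ(ψ(f)) = φ(a) = e, φ(ψ(g)) = φ(f) = b.
Hence φ ∘ ψ = [c f d g a e b].

c f d g a e b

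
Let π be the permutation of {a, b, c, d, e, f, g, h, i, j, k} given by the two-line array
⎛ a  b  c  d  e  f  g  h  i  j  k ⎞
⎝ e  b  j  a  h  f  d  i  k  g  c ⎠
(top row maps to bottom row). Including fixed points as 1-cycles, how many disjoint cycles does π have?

The cycle decomposition is (a, e, h, i, k, c, j, g, d)(b)(f), which has 3 cycles (counting 1-cycles).

3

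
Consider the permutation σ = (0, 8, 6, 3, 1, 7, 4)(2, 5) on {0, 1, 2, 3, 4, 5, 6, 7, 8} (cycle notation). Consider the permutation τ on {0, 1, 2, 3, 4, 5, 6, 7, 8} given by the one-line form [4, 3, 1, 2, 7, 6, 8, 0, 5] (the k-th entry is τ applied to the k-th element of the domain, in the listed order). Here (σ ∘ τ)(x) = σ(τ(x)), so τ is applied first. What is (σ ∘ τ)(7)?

8

First apply τ: τ(7) = 0, then σ(0) = 8. Thus (σ ∘ τ)(7) = 8.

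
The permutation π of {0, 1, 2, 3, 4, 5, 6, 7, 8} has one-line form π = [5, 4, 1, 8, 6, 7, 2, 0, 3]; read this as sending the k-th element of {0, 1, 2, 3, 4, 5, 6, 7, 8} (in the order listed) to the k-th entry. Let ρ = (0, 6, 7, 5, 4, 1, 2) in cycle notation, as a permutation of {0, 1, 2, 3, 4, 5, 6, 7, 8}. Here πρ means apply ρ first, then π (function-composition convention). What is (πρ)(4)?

4

First apply ρ: ρ(4) = 1, then π(1) = 4. Thus (πρ)(4) = 4.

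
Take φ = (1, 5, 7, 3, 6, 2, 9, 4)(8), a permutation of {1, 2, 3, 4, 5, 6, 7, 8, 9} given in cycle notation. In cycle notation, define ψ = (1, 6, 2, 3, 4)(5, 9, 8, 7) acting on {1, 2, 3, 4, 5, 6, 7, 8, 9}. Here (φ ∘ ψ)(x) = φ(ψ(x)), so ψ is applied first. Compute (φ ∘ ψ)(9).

ψ(9) = 8, then φ(8) = 8; composing gives (φ ∘ ψ)(9) = 8.

8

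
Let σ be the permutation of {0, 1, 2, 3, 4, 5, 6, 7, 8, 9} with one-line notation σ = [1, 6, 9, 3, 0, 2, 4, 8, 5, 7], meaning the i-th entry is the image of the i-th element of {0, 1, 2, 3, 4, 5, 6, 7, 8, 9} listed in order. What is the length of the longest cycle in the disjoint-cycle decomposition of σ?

5

Decomposing into disjoint cycles gives (0, 1, 6, 4)(2, 9, 7, 8, 5); the longest has length 5.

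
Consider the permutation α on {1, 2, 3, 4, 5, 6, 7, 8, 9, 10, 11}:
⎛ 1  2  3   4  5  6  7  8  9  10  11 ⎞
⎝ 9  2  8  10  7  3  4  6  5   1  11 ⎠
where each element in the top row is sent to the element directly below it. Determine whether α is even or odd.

odd

In disjoint-cycle form the cycle lengths are 6, 3, 1, 1.
A cycle is odd iff its length is even; α has 1 even-length cycle, so sgn(α) = (−1)^1 and α is odd.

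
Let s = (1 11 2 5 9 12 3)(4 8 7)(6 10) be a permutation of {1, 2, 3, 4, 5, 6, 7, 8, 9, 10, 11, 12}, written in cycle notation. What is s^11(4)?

4 lies in the 3-cycle (4 8 7).
On a 3-cycle, s^3 is the identity, so s^11 = s^2 there (11 ≡ 2 mod 3).
Advancing 2 steps from 4: 4 → 8 → 7.

7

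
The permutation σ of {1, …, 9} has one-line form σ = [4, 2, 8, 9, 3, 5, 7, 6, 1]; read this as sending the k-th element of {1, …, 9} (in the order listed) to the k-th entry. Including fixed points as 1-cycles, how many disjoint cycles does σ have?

The cycle decomposition is (1, 4, 9)(2)(3, 8, 6, 5)(7), which has 4 cycles (counting 1-cycles).

4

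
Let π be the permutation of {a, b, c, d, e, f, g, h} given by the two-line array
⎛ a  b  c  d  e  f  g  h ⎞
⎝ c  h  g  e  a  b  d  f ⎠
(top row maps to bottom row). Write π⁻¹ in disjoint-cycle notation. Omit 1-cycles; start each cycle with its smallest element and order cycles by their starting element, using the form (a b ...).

The cycle decomposition of π is (a c g d e)(b h f).
Reversing each cycle (and rotating so the smallest element leads) gives π⁻¹ = (a e d g c)(b f h).

(a e d g c)(b f h)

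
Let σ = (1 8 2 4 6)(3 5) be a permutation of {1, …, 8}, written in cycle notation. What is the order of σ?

10

The cycle type of σ is (5, 2, 1).
The order of σ is the least common multiple of its cycle lengths: lcm(5, 2) = 10.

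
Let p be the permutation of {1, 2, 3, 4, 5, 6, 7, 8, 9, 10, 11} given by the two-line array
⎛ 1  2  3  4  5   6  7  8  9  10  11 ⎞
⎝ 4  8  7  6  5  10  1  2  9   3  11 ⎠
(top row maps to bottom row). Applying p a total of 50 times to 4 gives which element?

Tracing 4 → 6 → … returns to 4 after 6 steps, so 4 lies in a 6-cycle (1 4 6 10 3 7).
Powers repeat with period 6 on this cycle, and 50 mod 6 = 2, so p^50(4) = p^2(4).
Advancing 2 steps from 4: 4 → 6 → 10.

10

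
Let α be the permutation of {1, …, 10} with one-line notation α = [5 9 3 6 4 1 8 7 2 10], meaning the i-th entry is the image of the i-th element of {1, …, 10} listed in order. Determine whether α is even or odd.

odd

In disjoint-cycle form the cycle lengths are 4, 2, 2, 1, 1.
A cycle is odd iff its length is even; α has 3 even-length cycles, so sgn(α) = (−1)^3 and α is odd.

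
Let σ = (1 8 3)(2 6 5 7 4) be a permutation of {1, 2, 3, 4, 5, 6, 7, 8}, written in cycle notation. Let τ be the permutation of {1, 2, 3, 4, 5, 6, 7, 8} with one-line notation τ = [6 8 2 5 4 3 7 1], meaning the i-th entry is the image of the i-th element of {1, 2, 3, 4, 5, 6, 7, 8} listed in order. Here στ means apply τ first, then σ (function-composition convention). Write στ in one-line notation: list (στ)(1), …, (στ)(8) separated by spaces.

5 3 6 7 2 1 4 8

Chase each element through τ then σ: 1 → 6 → 5; 2 → 8 → 3; 3 → 2 → 6; 4 → 5 → 7; 5 → 4 → 2; 6 → 3 → 1; 7 → 7 → 4; 8 → 1 → 8.
Collecting the images, στ = [5 3 6 7 2 1 4 8].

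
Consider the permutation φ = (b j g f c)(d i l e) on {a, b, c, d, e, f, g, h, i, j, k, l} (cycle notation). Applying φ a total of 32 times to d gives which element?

d

d lies in the 4-cycle (d i l e).
Since the cycle has length 4, φ^32 acts on it the same as φ^0 (32 mod 4 = 0).
So φ^32(d) = d.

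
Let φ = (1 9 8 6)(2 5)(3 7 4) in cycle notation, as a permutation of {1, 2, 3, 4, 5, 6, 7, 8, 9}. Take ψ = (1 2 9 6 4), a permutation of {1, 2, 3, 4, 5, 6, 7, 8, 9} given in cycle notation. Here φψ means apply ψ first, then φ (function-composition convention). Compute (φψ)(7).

4

First apply ψ: ψ(7) = 7, then φ(7) = 4. Thus (φψ)(7) = 4.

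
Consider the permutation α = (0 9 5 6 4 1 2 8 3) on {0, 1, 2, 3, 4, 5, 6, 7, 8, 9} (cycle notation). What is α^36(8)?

8

8 lies in the 9-cycle (0 9 5 6 4 1 2 8 3).
Powers repeat with period 9 on this cycle, and 36 mod 9 = 0, so α^36(8) = α^0(8).
So α^36(8) = 8.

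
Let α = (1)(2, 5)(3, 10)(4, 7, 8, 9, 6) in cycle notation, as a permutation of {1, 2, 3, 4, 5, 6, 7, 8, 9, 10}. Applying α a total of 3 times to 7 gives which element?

6

7 lies in the 5-cycle (4, 7, 8, 9, 6).
Advancing 3 steps from 7: 7 → 8 → 9 → 6.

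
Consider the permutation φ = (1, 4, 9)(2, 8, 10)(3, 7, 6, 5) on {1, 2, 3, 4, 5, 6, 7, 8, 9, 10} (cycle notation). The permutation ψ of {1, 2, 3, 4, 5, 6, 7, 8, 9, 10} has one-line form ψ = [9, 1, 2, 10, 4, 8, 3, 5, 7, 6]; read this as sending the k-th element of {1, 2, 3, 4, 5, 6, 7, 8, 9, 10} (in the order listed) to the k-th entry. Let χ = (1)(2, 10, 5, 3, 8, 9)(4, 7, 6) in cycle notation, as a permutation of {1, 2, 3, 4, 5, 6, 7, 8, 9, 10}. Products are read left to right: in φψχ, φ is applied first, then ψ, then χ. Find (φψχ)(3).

(φψχ)(3) = χ(ψ(φ(3))). φ(3) = 7, then ψ(7) = 3, then χ(3) = 8, so the result is 8.

8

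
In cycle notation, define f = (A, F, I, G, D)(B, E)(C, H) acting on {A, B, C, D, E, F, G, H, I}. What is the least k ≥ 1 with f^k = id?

The cycle type of f is (5, 2, 2).
The order is lcm(5, 2, 2) = 10.

10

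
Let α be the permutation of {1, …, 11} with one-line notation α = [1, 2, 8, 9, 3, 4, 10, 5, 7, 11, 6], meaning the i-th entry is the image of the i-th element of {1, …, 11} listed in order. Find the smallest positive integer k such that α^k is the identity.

6

The disjoint-cycle form of α has cycle lengths 6, 3, 1, 1.
The order is lcm(6, 3) = 6.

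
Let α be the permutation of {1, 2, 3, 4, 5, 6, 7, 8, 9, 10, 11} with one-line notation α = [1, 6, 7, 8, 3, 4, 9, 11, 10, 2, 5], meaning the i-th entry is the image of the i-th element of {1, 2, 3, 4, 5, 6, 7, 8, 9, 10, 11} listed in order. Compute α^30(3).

3

Tracing 3 → 7 → … returns to 3 after 10 steps, so 3 lies in a 10-cycle (2, 6, 4, 8, 11, 5, 3, 7, 9, 10).
Since the cycle has length 10, α^30 acts on it the same as α^0 (30 mod 10 = 0).
So α^30(3) = 3.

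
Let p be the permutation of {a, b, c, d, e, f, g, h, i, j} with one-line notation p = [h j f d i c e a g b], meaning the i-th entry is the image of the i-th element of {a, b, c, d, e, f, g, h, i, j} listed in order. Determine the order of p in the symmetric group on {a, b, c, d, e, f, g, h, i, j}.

6

Decomposing into disjoint cycles gives cycle lengths 3, 2, 2, 2, 1.
The order is lcm(3, 2, 2, 2) = 6.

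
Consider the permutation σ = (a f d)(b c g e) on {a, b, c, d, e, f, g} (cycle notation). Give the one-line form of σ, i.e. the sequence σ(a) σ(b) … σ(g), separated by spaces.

f c g a b d e

Image by image: a→f, b→c, c→g, d→a, e→b, f→d, g→e.
Listing these in domain order gives f c g a b d e.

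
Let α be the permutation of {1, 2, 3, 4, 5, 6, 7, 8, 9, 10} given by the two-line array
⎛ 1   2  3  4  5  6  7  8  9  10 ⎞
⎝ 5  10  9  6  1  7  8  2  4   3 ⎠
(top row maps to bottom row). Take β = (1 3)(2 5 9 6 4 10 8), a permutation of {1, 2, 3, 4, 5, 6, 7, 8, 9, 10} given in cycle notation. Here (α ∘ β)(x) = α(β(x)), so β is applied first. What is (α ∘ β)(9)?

7

β(9) = 6, then α(6) = 7; composing gives (α ∘ β)(9) = 7.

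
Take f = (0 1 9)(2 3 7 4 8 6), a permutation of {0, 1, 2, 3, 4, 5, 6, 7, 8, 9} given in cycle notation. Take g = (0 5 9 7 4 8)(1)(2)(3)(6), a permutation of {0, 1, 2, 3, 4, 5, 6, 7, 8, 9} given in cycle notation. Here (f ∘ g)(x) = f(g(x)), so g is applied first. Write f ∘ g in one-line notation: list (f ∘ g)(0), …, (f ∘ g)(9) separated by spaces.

(f ∘ g)(x) = f(g(x)). Computing each image: f(g(0)) = f(5) = 5, f(g(1)) = f(1) = 9, f(g(2)) = f(2) = 3, f(g(3)) = f(3) = 7, f(g(4)) = f(8) = 6, f(g(5)) = f(9) = 0, f(g(6)) = f(6) = 2, f(g(7)) = f(4) = 8, f(g(8)) = f(0) = 1, f(g(9)) = f(7) = 4.
Hence f ∘ g = [5 9 3 7 6 0 2 8 1 4].

5 9 3 7 6 0 2 8 1 4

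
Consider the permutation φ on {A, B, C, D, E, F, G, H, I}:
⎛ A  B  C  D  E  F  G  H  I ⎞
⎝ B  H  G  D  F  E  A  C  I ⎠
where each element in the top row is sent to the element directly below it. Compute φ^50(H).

H

Tracing H → C → … returns to H after 5 steps, so H lies in a 5-cycle (A, B, H, C, G).
On a 5-cycle, φ^5 is the identity, so φ^50 = φ^0 there (50 ≡ 0 mod 5).
So φ^50(H) = H.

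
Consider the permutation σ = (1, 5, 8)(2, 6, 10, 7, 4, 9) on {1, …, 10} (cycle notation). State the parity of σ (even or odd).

odd

The cycle lengths are 6, 3, 1.
A cycle of length ℓ contributes ℓ−1 transpositions, so σ is a product of 5 + 2 = 7 transpositions — odd.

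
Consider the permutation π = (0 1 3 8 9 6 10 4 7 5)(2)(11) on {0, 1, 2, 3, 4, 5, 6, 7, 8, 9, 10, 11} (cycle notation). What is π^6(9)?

9 lies in the 10-cycle (0 1 3 8 9 6 10 4 7 5).
Stepping 6 places around the cycle: 9 → 6 → 10 → 4 → 7 → 5 → 0.

0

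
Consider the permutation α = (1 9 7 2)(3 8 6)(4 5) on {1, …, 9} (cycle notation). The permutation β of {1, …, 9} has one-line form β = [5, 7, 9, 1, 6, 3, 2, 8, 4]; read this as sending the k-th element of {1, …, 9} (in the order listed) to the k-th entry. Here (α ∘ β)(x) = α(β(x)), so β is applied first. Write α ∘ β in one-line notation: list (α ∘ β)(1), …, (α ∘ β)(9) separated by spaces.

(α ∘ β)(x) = α(β(x)). Computing each image: α(β(1)) = α(5) = 4, α(β(2)) = α(7) = 2, α(β(3)) = α(9) = 7, α(β(4)) = α(1) = 9, α(β(5)) = α(6) = 3, α(β(6)) = α(3) = 8, α(β(7)) = α(2) = 1, α(β(8)) = α(8) = 6, α(β(9)) = α(4) = 5.
Hence α ∘ β = [4 2 7 9 3 8 1 6 5].

4 2 7 9 3 8 1 6 5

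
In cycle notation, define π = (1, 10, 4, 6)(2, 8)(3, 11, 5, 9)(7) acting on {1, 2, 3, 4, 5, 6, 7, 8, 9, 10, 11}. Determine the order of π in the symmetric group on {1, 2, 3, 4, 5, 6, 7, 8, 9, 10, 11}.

4

The disjoint cycles have lengths 4, 4, 2, 1.
The order of π is the least common multiple of its cycle lengths: lcm(4, 4, 2) = 4.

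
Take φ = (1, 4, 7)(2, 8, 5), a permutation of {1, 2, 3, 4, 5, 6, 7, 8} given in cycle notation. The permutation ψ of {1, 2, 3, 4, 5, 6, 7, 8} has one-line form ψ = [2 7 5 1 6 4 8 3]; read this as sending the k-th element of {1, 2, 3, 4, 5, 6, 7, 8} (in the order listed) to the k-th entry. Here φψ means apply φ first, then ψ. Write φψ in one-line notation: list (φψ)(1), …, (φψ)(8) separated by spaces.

For each element, apply φ then ψ: 1 → 4 → 1; 2 → 8 → 3; 3 → 3 → 5; 4 → 7 → 8; 5 → 2 → 7; 6 → 6 → 4; 7 → 1 → 2; 8 → 5 → 6.
So φψ in one-line form is 1 3 5 8 7 4 2 6.

1 3 5 8 7 4 2 6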